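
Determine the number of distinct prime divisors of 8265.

4

8265 = 3 · 2755
2755 = 5 · 551
551 = 19 · 29
8265 = 3 · 5 · 19 · 29, which has 4 distinct prime factors.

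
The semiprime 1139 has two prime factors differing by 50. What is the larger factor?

Since p = q + 50, we have 1139 = q(q + 50), so q² + 50q − 1139 = 0.
Discriminant: 50² + 4·1139 = 2500 + 4556 = 7056; √7056 = 84.
q = (−50 + 84)/2 = 17, and p = q + 50 = 67.
Check: 17 · 67 = 1139.

67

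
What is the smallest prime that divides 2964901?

47

2964901 is odd.
Digit sum 31, not divisible by 3.
Ends in 1: not divisible by 5.
7: 2964901 = 7·423557 + 2
11: 2964901 = 11·269536 + 5
13: 2964901 = 13·228069 + 4
17: 2964901 = 17·174405 + 16
19: 2964901 = 19·156047 + 8
23: 2964901 = 23·128908 + 17
29: 2964901 = 29·102237 + 28
31: 2964901 = 31·95641 + 30
37: 2964901 = 37·80132 + 17
41: 2964901 = 41·72314 + 27
43: 2964901 = 43·68951 + 8
47: 2964901 = 47·63083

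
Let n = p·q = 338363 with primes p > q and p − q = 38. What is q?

Since p = q + 38, we have 338363 = q(q + 38), so q² + 38q − 338363 = 0.
Discriminant: 38² + 4·338363 = 1444 + 1353452 = 1354896; √1354896 = 1164.
q = (−38 + 1164)/2 = 563, and p = q + 38 = 601.
Check: 563 · 601 = 338363.

563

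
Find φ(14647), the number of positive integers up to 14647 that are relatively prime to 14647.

14400

Factor: 14647 = 97 · 151.
φ(14647) = (97−1) · (151−1) = 96 · 150 = 14400.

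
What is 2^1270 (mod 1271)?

1024

2^1 ≡ 2 (mod 1271)
2^2 ≡ 2^2 = 4 ≡ 4 (mod 1271)
2^4 ≡ 4^2 = 16 ≡ 16 (mod 1271)
2^8 ≡ 16^2 = 256 ≡ 256 (mod 1271)
2^16 ≡ 256^2 = 65536 ≡ 715 (mod 1271)
2^32 ≡ 715^2 = 511225 ≡ 283 (mod 1271)
2^64 ≡ 283^2 = 80089 ≡ 16 (mod 1271)
2^128 ≡ 16^2 = 256 ≡ 256 (mod 1271)
2^256 ≡ 256^2 = 65536 ≡ 715 (mod 1271)
2^512 ≡ 715^2 = 511225 ≡ 283 (mod 1271)
2^1024 ≡ 283^2 = 80089 ≡ 16 (mod 1271)
1270 = 1024 + 128 + 64 + 32 + 16 + 4 + 2 in binary powers of 2.
So 2^1270 ≡ 16 · 256 · 16 · 283 · 715 · 16 · 4 ≡ 1024 (mod 1271).
Since 1024 ≠ 1, base 2 is a Fermat witness: 1271 is composite.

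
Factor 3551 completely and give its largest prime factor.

3551 = 53 · 67
67 is prime.
So 3551 = 53 · 67; the largest prime factor is 67.

67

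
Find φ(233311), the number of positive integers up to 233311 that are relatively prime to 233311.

Factor: 233311 = 13 · 131 · 137.
φ(233311) = (13−1) · (131−1) · (137−1) = 12 · 130 · 136 = 212160.

212160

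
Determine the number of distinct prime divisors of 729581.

3

729581 = 19^2 · 2021
2021 = 43 · 47
729581 = 19^2 · 43 · 47, which has 3 distinct prime factors.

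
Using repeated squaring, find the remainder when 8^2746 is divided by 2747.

8^1 ≡ 8 (mod 2747)
8^2 ≡ 8^2 = 64 ≡ 64 (mod 2747)
8^4 ≡ 64^2 = 4096 ≡ 1349 (mod 2747)
8^8 ≡ 1349^2 = 1819801 ≡ 1287 (mod 2747)
8^16 ≡ 1287^2 = 1656369 ≡ 2675 (mod 2747)
8^32 ≡ 2675^2 = 7155625 ≡ 2437 (mod 2747)
8^64 ≡ 2437^2 = 5938969 ≡ 2702 (mod 2747)
8^128 ≡ 2702^2 = 7300804 ≡ 2025 (mod 2747)
8^256 ≡ 2025^2 = 4100625 ≡ 2101 (mod 2747)
8^512 ≡ 2101^2 = 4414201 ≡ 2519 (mod 2747)
8^1024 ≡ 2519^2 = 6345361 ≡ 2538 (mod 2747)
8^2048 ≡ 2538^2 = 6441444 ≡ 2476 (mod 2747)
2746 = 2048 + 512 + 128 + 32 + 16 + 8 + 2 in binary powers of 2.
So 8^2746 ≡ 2476 · 2519 · 2025 · 2437 · 2675 · 1287 · 64 ≡ 1958 (mod 2747).
Since 1958 ≠ 1, base 8 is a Fermat witness: 2747 is composite.

1958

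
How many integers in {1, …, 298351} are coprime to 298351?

Factor: 298351 = 61 · 67 · 73.
φ(298351) = (61−1) · (67−1) · (73−1) = 60 · 66 · 72 = 285120.

285120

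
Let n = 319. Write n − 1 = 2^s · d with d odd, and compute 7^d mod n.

74

319 − 1 = 318 = 2^1 · 159, so d = 159.
7^1 ≡ 7 (mod 319)
7^2 ≡ 7^2 = 49 ≡ 49 (mod 319)
7^4 ≡ 49^2 = 2401 ≡ 168 (mod 319)
7^8 ≡ 168^2 = 28224 ≡ 152 (mod 319)
7^16 ≡ 152^2 = 23104 ≡ 136 (mod 319)
7^32 ≡ 136^2 = 18496 ≡ 313 (mod 319)
7^64 ≡ 313^2 = 97969 ≡ 36 (mod 319)
7^128 ≡ 36^2 = 1296 ≡ 20 (mod 319)
159 = 128 + 16 + 8 + 4 + 2 + 1 in binary powers of 2.
So 7^159 ≡ 20 · 136 · 152 · 168 · 49 · 7 ≡ 74 (mod 319).
Squaring chain: 74; never reaches −1, so base 7 is a Miller–Rabin witness that 319 is composite.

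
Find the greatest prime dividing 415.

415 = 5 · 83
83 is prime.
So 415 = 5 · 83; the largest prime factor is 83.

83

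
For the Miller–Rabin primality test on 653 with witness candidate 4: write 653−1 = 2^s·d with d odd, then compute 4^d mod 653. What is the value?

652

653 − 1 = 652 = 2^2 · 163, so d = 163.
4^1 ≡ 4 (mod 653)
4^2 ≡ 4^2 = 16 ≡ 16 (mod 653)
4^4 ≡ 16^2 = 256 ≡ 256 (mod 653)
4^8 ≡ 256^2 = 65536 ≡ 236 (mod 653)
4^16 ≡ 236^2 = 55696 ≡ 191 (mod 653)
4^32 ≡ 191^2 = 36481 ≡ 566 (mod 653)
4^64 ≡ 566^2 = 320356 ≡ 386 (mod 653)
4^128 ≡ 386^2 = 148996 ≡ 112 (mod 653)
163 = 128 + 32 + 2 + 1 in binary powers of 2.
So 4^163 ≡ 112 · 566 · 16 · 4 ≡ 652 (mod 653).
Since 4^d ≡ 652 (mod 653), base 4 does not prove 653 composite.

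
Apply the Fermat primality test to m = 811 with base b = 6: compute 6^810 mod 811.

6^1 ≡ 6 (mod 811)
6^2 ≡ 6^2 = 36 ≡ 36 (mod 811)
6^4 ≡ 36^2 = 1296 ≡ 485 (mod 811)
6^8 ≡ 485^2 = 235225 ≡ 35 (mod 811)
6^16 ≡ 35^2 = 1225 ≡ 414 (mod 811)
6^32 ≡ 414^2 = 171396 ≡ 275 (mod 811)
6^64 ≡ 275^2 = 75625 ≡ 202 (mod 811)
6^128 ≡ 202^2 = 40804 ≡ 254 (mod 811)
6^256 ≡ 254^2 = 64516 ≡ 447 (mod 811)
6^512 ≡ 447^2 = 199809 ≡ 303 (mod 811)
810 = 512 + 256 + 32 + 8 + 2 in binary powers of 2.
So 6^810 ≡ 303 · 447 · 275 · 35 · 36 ≡ 1 (mod 811).
Since the result is 1, base 6 gives no evidence that 811 is composite.

1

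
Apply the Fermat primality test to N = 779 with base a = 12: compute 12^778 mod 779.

12^1 ≡ 12 (mod 779)
12^2 ≡ 12^2 = 144 ≡ 144 (mod 779)
12^4 ≡ 144^2 = 20736 ≡ 482 (mod 779)
12^8 ≡ 482^2 = 232324 ≡ 182 (mod 779)
12^16 ≡ 182^2 = 33124 ≡ 406 (mod 779)
12^32 ≡ 406^2 = 164836 ≡ 467 (mod 779)
12^64 ≡ 467^2 = 218089 ≡ 748 (mod 779)
12^128 ≡ 748^2 = 559504 ≡ 182 (mod 779)
12^256 ≡ 182^2 = 33124 ≡ 406 (mod 779)
12^512 ≡ 406^2 = 164836 ≡ 467 (mod 779)
778 = 512 + 256 + 8 + 2 in binary powers of 2.
So 12^778 ≡ 467 · 406 · 182 · 144 ≡ 121 (mod 779).
Since 121 ≠ 1, base 12 is a Fermat witness: 779 is composite.

121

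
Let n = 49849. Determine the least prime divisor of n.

79

49849 is odd.
Digit sum 34, not divisible by 3.
Ends in 9: not divisible by 5.
7: 49849 = 7·7121 + 2
11: 49849 = 11·4531 + 8
13: 49849 = 13·3834 + 7
17: 49849 = 17·2932 + 5
19: 49849 = 19·2623 + 12
23: 49849 = 23·2167 + 8
29: 49849 = 29·1718 + 27
31: 49849 = 31·1608 + 1
37: 49849 = 37·1347 + 10
41: 49849 = 41·1215 + 34
43: 49849 = 43·1159 + 12
47: 49849 = 47·1060 + 29
53: 49849 = 53·940 + 29
59: 49849 = 59·844 + 53
61: 49849 = 61·817 + 12
67: 49849 = 67·744 + 1
71: 49849 = 71·702 + 7
73: 49849 = 73·682 + 63
79: 49849 = 79·631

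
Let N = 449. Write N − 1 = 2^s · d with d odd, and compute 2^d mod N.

128

449 − 1 = 448 = 2^6 · 7, so d = 7.
2^1 ≡ 2 (mod 449)
2^2 ≡ 2^2 = 4 ≡ 4 (mod 449)
2^4 ≡ 4^2 = 16 ≡ 16 (mod 449)
7 = 4 + 2 + 1 in binary powers of 2.
So 2^7 ≡ 16 · 4 · 2 ≡ 128 (mod 449).
Squaring chain: 128 → 220 → 357 → 382 → 448 → 1; reaches −1, so base 2 does not prove 449 composite.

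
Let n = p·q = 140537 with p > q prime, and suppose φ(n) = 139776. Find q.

313

φ(n) = (p−1)(q−1) = n − (p+q) + 1, so p + q = 140537 − 139776 + 1 = 762.
p and q are the roots of t² − 762t + 140537 = 0.
Discriminant: 762² − 4·140537 = 580644 − 562148 = 18496; √18496 = 136.
q = (762 − 136)/2 = 313, p = (762 + 136)/2 = 449.
Check: 313 · 449 = 140537.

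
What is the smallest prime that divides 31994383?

97

31994383 is odd.
Digit sum 40, not divisible by 3.
Ends in 3: not divisible by 5.
7: 31994383 = 7·4570626 + 1
11: 31994383 = 11·2908580 + 3
13: 31994383 = 13·2461106 + 5
17: 31994383 = 17·1882022 + 9
19: 31994383 = 19·1683914 + 17
23: 31994383 = 23·1391060 + 3
29: 31994383 = 29·1103254 + 17
31: 31994383 = 31·1032076 + 27
37: 31994383 = 37·864713 + 2
41: 31994383 = 41·780350 + 33
43: 31994383 = 43·744055 + 18
47: 31994383 = 47·680731 + 26
53: 31994383 = 53·603667 + 32
59: 31994383 = 59·542277 + 40
61: 31994383 = 61·524498 + 5
67: 31994383 = 67·477528 + 7
71: 31994383 = 71·450625 + 8
73: 31994383 = 73·438279 + 16
79: 31994383 = 79·404992 + 15
83: 31994383 = 83·385474 + 41
89: 31994383 = 89·359487 + 40
97: 31994383 = 97·329839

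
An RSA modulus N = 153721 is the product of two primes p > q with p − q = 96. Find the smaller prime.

347

Since p = q + 96, we have 153721 = q(q + 96), so q² + 96q − 153721 = 0.
Discriminant: 96² + 4·153721 = 9216 + 614884 = 624100; √624100 = 790.
q = (−96 + 790)/2 = 347, and p = q + 96 = 443.
Check: 347 · 443 = 153721.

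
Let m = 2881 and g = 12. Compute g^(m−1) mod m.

12^1 ≡ 12 (mod 2881)
12^2 ≡ 12^2 = 144 ≡ 144 (mod 2881)
12^4 ≡ 144^2 = 20736 ≡ 569 (mod 2881)
12^8 ≡ 569^2 = 323761 ≡ 1089 (mod 2881)
12^16 ≡ 1089^2 = 1185921 ≡ 1830 (mod 2881)
12^32 ≡ 1830^2 = 3348900 ≡ 1178 (mod 2881)
12^64 ≡ 1178^2 = 1387684 ≡ 1923 (mod 2881)
12^128 ≡ 1923^2 = 3697929 ≡ 1606 (mod 2881)
12^256 ≡ 1606^2 = 2579236 ≡ 741 (mod 2881)
12^512 ≡ 741^2 = 549081 ≡ 1691 (mod 2881)
12^1024 ≡ 1691^2 = 2859481 ≡ 1529 (mod 2881)
12^2048 ≡ 1529^2 = 2337841 ≡ 1350 (mod 2881)
2880 = 2048 + 512 + 256 + 64 in binary powers of 2.
So 12^2880 ≡ 1350 · 1691 · 741 · 1923 ≡ 2744 (mod 2881).
Since 2744 ≠ 1, base 12 is a Fermat witness: 2881 is composite.

2744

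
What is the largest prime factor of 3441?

37

3441 = 3 · 1147
1147 = 31 · 37
37 is prime.
So 3441 = 3 · 31 · 37; the largest prime factor is 37.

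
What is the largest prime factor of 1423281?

97

1423281 = 3 · 474427
474427 = 67 · 7081
7081 = 73 · 97
97 is prime.
So 1423281 = 3 · 67 · 73 · 97; the largest prime factor is 97.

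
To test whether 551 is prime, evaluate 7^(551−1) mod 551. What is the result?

197

7^1 ≡ 7 (mod 551)
7^2 ≡ 7^2 = 49 ≡ 49 (mod 551)
7^4 ≡ 49^2 = 2401 ≡ 197 (mod 551)
7^8 ≡ 197^2 = 38809 ≡ 239 (mod 551)
7^16 ≡ 239^2 = 57121 ≡ 368 (mod 551)
7^32 ≡ 368^2 = 135424 ≡ 429 (mod 551)
7^64 ≡ 429^2 = 184041 ≡ 7 (mod 551)
7^128 ≡ 7^2 = 49 ≡ 49 (mod 551)
7^256 ≡ 49^2 = 2401 ≡ 197 (mod 551)
7^512 ≡ 197^2 = 38809 ≡ 239 (mod 551)
550 = 512 + 32 + 4 + 2 in binary powers of 2.
So 7^550 ≡ 239 · 429 · 197 · 49 ≡ 197 (mod 551).
Since 197 ≠ 1, base 7 is a Fermat witness: 551 is composite.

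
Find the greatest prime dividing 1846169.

1846169 = 13 · 142013
142013 = 29 · 4897
4897 = 59 · 83
83 is prime.
So 1846169 = 13 · 29 · 59 · 83; the largest prime factor is 83.

83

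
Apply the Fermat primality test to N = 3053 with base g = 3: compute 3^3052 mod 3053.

3^1 ≡ 3 (mod 3053)
3^2 ≡ 3^2 = 9 ≡ 9 (mod 3053)
3^4 ≡ 9^2 = 81 ≡ 81 (mod 3053)
3^8 ≡ 81^2 = 6561 ≡ 455 (mod 3053)
3^16 ≡ 455^2 = 207025 ≡ 2474 (mod 3053)
3^32 ≡ 2474^2 = 6120676 ≡ 2464 (mod 3053)
3^64 ≡ 2464^2 = 6071296 ≡ 1932 (mod 3053)
3^128 ≡ 1932^2 = 3732624 ≡ 1858 (mod 3053)
3^256 ≡ 1858^2 = 3452164 ≡ 2274 (mod 3053)
3^512 ≡ 2274^2 = 5171076 ≡ 2347 (mod 3053)
3^1024 ≡ 2347^2 = 5508409 ≡ 797 (mod 3053)
3^2048 ≡ 797^2 = 635209 ≡ 185 (mod 3053)
3052 = 2048 + 512 + 256 + 128 + 64 + 32 + 8 + 4 in binary powers of 2.
So 3^3052 ≡ 185 · 2347 · 2274 · 1858 · 1932 · 2464 · 455 · 81 ≡ 909 (mod 3053).
Since 909 ≠ 1, base 3 is a Fermat witness: 3053 is composite.

909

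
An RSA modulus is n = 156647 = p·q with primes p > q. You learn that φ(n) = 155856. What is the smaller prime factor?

383

φ(n) = (p−1)(q−1) = n − (p+q) + 1, so p + q = 156647 − 155856 + 1 = 792.
p and q are the roots of t² − 792t + 156647 = 0.
Discriminant: 792² − 4·156647 = 627264 − 626588 = 676; √676 = 26.
q = (792 − 26)/2 = 383, p = (792 + 26)/2 = 409.
Check: 383 · 409 = 156647.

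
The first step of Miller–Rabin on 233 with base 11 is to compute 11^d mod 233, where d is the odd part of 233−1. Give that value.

12

233 − 1 = 232 = 2^3 · 29, so d = 29.
11^1 ≡ 11 (mod 233)
11^2 ≡ 11^2 = 121 ≡ 121 (mod 233)
11^4 ≡ 121^2 = 14641 ≡ 195 (mod 233)
11^8 ≡ 195^2 = 38025 ≡ 46 (mod 233)
11^16 ≡ 46^2 = 2116 ≡ 19 (mod 233)
29 = 16 + 8 + 4 + 1 in binary powers of 2.
So 11^29 ≡ 19 · 46 · 195 · 11 ≡ 12 (mod 233).
Squaring chain: 12 → 144 → 232; reaches −1, so base 11 does not prove 233 composite.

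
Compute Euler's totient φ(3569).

3444

Factor: 3569 = 43 · 83.
φ(3569) = (43−1) · (83−1) = 42 · 82 = 3444.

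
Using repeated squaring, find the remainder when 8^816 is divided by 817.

742

8^1 ≡ 8 (mod 817)
8^2 ≡ 8^2 = 64 ≡ 64 (mod 817)
8^4 ≡ 64^2 = 4096 ≡ 11 (mod 817)
8^8 ≡ 11^2 = 121 ≡ 121 (mod 817)
8^16 ≡ 121^2 = 14641 ≡ 752 (mod 817)
8^32 ≡ 752^2 = 565504 ≡ 140 (mod 817)
8^64 ≡ 140^2 = 19600 ≡ 809 (mod 817)
8^128 ≡ 809^2 = 654481 ≡ 64 (mod 817)
8^256 ≡ 64^2 = 4096 ≡ 11 (mod 817)
8^512 ≡ 11^2 = 121 ≡ 121 (mod 817)
816 = 512 + 256 + 32 + 16 in binary powers of 2.
So 8^816 ≡ 121 · 11 · 140 · 752 ≡ 742 (mod 817).
Since 742 ≠ 1, base 8 is a Fermat witness: 817 is composite.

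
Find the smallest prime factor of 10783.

41

10783 is odd.
Digit sum 19, not divisible by 3.
Ends in 3: not divisible by 5.
7: 10783 = 7·1540 + 3
11: 10783 = 11·980 + 3
13: 10783 = 13·829 + 6
17: 10783 = 17·634 + 5
19: 10783 = 19·567 + 10
23: 10783 = 23·468 + 19
29: 10783 = 29·371 + 24
31: 10783 = 31·347 + 26
37: 10783 = 37·291 + 16
41: 10783 = 41·263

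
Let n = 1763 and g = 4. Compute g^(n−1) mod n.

4^1 ≡ 4 (mod 1763)
4^2 ≡ 4^2 = 16 ≡ 16 (mod 1763)
4^4 ≡ 16^2 = 256 ≡ 256 (mod 1763)
4^8 ≡ 256^2 = 65536 ≡ 305 (mod 1763)
4^16 ≡ 305^2 = 93025 ≡ 1349 (mod 1763)
4^32 ≡ 1349^2 = 1819801 ≡ 385 (mod 1763)
4^64 ≡ 385^2 = 148225 ≡ 133 (mod 1763)
4^128 ≡ 133^2 = 17689 ≡ 59 (mod 1763)
4^256 ≡ 59^2 = 3481 ≡ 1718 (mod 1763)
4^512 ≡ 1718^2 = 2951524 ≡ 262 (mod 1763)
4^1024 ≡ 262^2 = 68644 ≡ 1650 (mod 1763)
1762 = 1024 + 512 + 128 + 64 + 32 + 2 in binary powers of 2.
So 4^1762 ≡ 1650 · 262 · 59 · 133 · 385 · 16 ≡ 508 (mod 1763).
Since 508 ≠ 1, base 4 is a Fermat witness: 1763 is composite.

508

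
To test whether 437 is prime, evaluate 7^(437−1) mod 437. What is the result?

64

7^1 ≡ 7 (mod 437)
7^2 ≡ 7^2 = 49 ≡ 49 (mod 437)
7^4 ≡ 49^2 = 2401 ≡ 216 (mod 437)
7^8 ≡ 216^2 = 46656 ≡ 334 (mod 437)
7^16 ≡ 334^2 = 111556 ≡ 121 (mod 437)
7^32 ≡ 121^2 = 14641 ≡ 220 (mod 437)
7^64 ≡ 220^2 = 48400 ≡ 330 (mod 437)
7^128 ≡ 330^2 = 108900 ≡ 87 (mod 437)
7^256 ≡ 87^2 = 7569 ≡ 140 (mod 437)
436 = 256 + 128 + 32 + 16 + 4 in binary powers of 2.
So 7^436 ≡ 140 · 87 · 220 · 121 · 216 ≡ 64 (mod 437).
Since 64 ≠ 1, base 7 is a Fermat witness: 437 is composite.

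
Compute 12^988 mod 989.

12^1 ≡ 12 (mod 989)
12^2 ≡ 12^2 = 144 ≡ 144 (mod 989)
12^4 ≡ 144^2 = 20736 ≡ 956 (mod 989)
12^8 ≡ 956^2 = 913936 ≡ 100 (mod 989)
12^16 ≡ 100^2 = 10000 ≡ 110 (mod 989)
12^32 ≡ 110^2 = 12100 ≡ 232 (mod 989)
12^64 ≡ 232^2 = 53824 ≡ 418 (mod 989)
12^128 ≡ 418^2 = 174724 ≡ 660 (mod 989)
12^256 ≡ 660^2 = 435600 ≡ 440 (mod 989)
12^512 ≡ 440^2 = 193600 ≡ 745 (mod 989)
988 = 512 + 256 + 128 + 64 + 16 + 8 + 4 in binary powers of 2.
So 12^988 ≡ 745 · 440 · 660 · 418 · 110 · 100 · 956 ≡ 418 (mod 989).
Since 418 ≠ 1, base 12 is a Fermat witness: 989 is composite.

418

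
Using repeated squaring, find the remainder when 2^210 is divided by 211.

1

2^1 ≡ 2 (mod 211)
2^2 ≡ 2^2 = 4 ≡ 4 (mod 211)
2^4 ≡ 4^2 = 16 ≡ 16 (mod 211)
2^8 ≡ 16^2 = 256 ≡ 45 (mod 211)
2^16 ≡ 45^2 = 2025 ≡ 126 (mod 211)
2^32 ≡ 126^2 = 15876 ≡ 51 (mod 211)
2^64 ≡ 51^2 = 2601 ≡ 69 (mod 211)
2^128 ≡ 69^2 = 4761 ≡ 119 (mod 211)
210 = 128 + 64 + 16 + 2 in binary powers of 2.
So 2^210 ≡ 119 · 69 · 126 · 4 ≡ 1 (mod 211).
Since the result is 1, base 2 gives no evidence that 211 is composite.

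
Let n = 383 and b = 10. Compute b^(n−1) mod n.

1

10^1 ≡ 10 (mod 383)
10^2 ≡ 10^2 = 100 ≡ 100 (mod 383)
10^4 ≡ 100^2 = 10000 ≡ 42 (mod 383)
10^8 ≡ 42^2 = 1764 ≡ 232 (mod 383)
10^16 ≡ 232^2 = 53824 ≡ 204 (mod 383)
10^32 ≡ 204^2 = 41616 ≡ 252 (mod 383)
10^64 ≡ 252^2 = 63504 ≡ 309 (mod 383)
10^128 ≡ 309^2 = 95481 ≡ 114 (mod 383)
10^256 ≡ 114^2 = 12996 ≡ 357 (mod 383)
382 = 256 + 64 + 32 + 16 + 8 + 4 + 2 in binary powers of 2.
So 10^382 ≡ 357 · 309 · 252 · 204 · 232 · 42 · 100 ≡ 1 (mod 383).
Since the result is 1, base 10 gives no evidence that 383 is composite.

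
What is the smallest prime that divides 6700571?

59

6700571 is odd.
Digit sum 26, not divisible by 3.
Ends in 1: not divisible by 5.
7: 6700571 = 7·957224 + 3
11: 6700571 = 11·609142 + 9
13: 6700571 = 13·515428 + 7
17: 6700571 = 17·394151 + 4
19: 6700571 = 19·352661 + 12
23: 6700571 = 23·291329 + 4
29: 6700571 = 29·231054 + 5
31: 6700571 = 31·216147 + 14
37: 6700571 = 37·181096 + 19
41: 6700571 = 41·163428 + 23
43: 6700571 = 43·155827 + 10
47: 6700571 = 47·142565 + 16
53: 6700571 = 53·126425 + 46
59: 6700571 = 59·113569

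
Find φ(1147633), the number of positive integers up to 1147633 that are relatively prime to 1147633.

1111968

Factor: 1147633 = 73 · 79 · 199.
φ(1147633) = (73−1) · (79−1) · (199−1) = 72 · 78 · 198 = 1111968.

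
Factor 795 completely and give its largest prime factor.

53

795 = 3 · 265
265 = 5 · 53
53 is prime.
So 795 = 3 · 5 · 53; the largest prime factor is 53.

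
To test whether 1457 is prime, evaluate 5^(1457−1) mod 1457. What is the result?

5^1 ≡ 5 (mod 1457)
5^2 ≡ 5^2 = 25 ≡ 25 (mod 1457)
5^4 ≡ 25^2 = 625 ≡ 625 (mod 1457)
5^8 ≡ 625^2 = 390625 ≡ 149 (mod 1457)
5^16 ≡ 149^2 = 22201 ≡ 346 (mod 1457)
5^32 ≡ 346^2 = 119716 ≡ 242 (mod 1457)
5^64 ≡ 242^2 = 58564 ≡ 284 (mod 1457)
5^128 ≡ 284^2 = 80656 ≡ 521 (mod 1457)
5^256 ≡ 521^2 = 271441 ≡ 439 (mod 1457)
5^512 ≡ 439^2 = 192721 ≡ 397 (mod 1457)
5^1024 ≡ 397^2 = 157609 ≡ 253 (mod 1457)
1456 = 1024 + 256 + 128 + 32 + 16 in binary powers of 2.
So 5^1456 ≡ 253 · 439 · 521 · 242 · 346 ≡ 36 (mod 1457).
Since 36 ≠ 1, base 5 is a Fermat witness: 1457 is composite.

36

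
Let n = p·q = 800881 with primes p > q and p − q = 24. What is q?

883

Since p = q + 24, we have 800881 = q(q + 24), so q² + 24q − 800881 = 0.
Discriminant: 24² + 4·800881 = 576 + 3203524 = 3204100; √3204100 = 1790.
q = (−24 + 1790)/2 = 883, and p = q + 24 = 907.
Check: 883 · 907 = 800881.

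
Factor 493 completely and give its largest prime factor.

29

493 = 17 · 29
29 is prime.
So 493 = 17 · 29; the largest prime factor is 29.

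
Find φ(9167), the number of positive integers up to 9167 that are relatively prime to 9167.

Factor: 9167 = 89 · 103.
φ(9167) = (89−1) · (103−1) = 88 · 102 = 8976.

8976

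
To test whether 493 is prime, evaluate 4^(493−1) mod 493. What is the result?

103

4^1 ≡ 4 (mod 493)
4^2 ≡ 4^2 = 16 ≡ 16 (mod 493)
4^4 ≡ 16^2 = 256 ≡ 256 (mod 493)
4^8 ≡ 256^2 = 65536 ≡ 460 (mod 493)
4^16 ≡ 460^2 = 211600 ≡ 103 (mod 493)
4^32 ≡ 103^2 = 10609 ≡ 256 (mod 493)
4^64 ≡ 256^2 = 65536 ≡ 460 (mod 493)
4^128 ≡ 460^2 = 211600 ≡ 103 (mod 493)
4^256 ≡ 103^2 = 10609 ≡ 256 (mod 493)
492 = 256 + 128 + 64 + 32 + 8 + 4 in binary powers of 2.
So 4^492 ≡ 256 · 103 · 460 · 256 · 460 · 256 ≡ 103 (mod 493).
Since 103 ≠ 1, base 4 is a Fermat witness: 493 is composite.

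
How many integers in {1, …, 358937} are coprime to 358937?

342144

Factor: 358937 = 37 · 89 · 109.
φ(358937) = (37−1) · (89−1) · (109−1) = 36 · 88 · 108 = 342144.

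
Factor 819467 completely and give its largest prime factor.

79

819467 = 11 · 74497
74497 = 23 · 3239
3239 = 41 · 79
79 is prime.
So 819467 = 11 · 23 · 41 · 79; the largest prime factor is 79.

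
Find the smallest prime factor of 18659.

47

18659 is odd.
Digit sum 29, not divisible by 3.
Ends in 9: not divisible by 5.
7: 18659 = 7·2665 + 4
11: 18659 = 11·1696 + 3
13: 18659 = 13·1435 + 4
17: 18659 = 17·1097 + 10
19: 18659 = 19·982 + 1
23: 18659 = 23·811 + 6
29: 18659 = 29·643 + 12
31: 18659 = 31·601 + 28
37: 18659 = 37·504 + 11
41: 18659 = 41·455 + 4
43: 18659 = 43·433 + 40
47: 18659 = 47·397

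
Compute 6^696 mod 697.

305

6^1 ≡ 6 (mod 697)
6^2 ≡ 6^2 = 36 ≡ 36 (mod 697)
6^4 ≡ 36^2 = 1296 ≡ 599 (mod 697)
6^8 ≡ 599^2 = 358801 ≡ 543 (mod 697)
6^16 ≡ 543^2 = 294849 ≡ 18 (mod 697)
6^32 ≡ 18^2 = 324 ≡ 324 (mod 697)
6^64 ≡ 324^2 = 104976 ≡ 426 (mod 697)
6^128 ≡ 426^2 = 181476 ≡ 256 (mod 697)
6^256 ≡ 256^2 = 65536 ≡ 18 (mod 697)
6^512 ≡ 18^2 = 324 ≡ 324 (mod 697)
696 = 512 + 128 + 32 + 16 + 8 in binary powers of 2.
So 6^696 ≡ 324 · 256 · 324 · 18 · 543 ≡ 305 (mod 697).
Since 305 ≠ 1, base 6 is a Fermat witness: 697 is composite.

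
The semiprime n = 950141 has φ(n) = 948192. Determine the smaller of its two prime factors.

φ(n) = (p−1)(q−1) = n − (p+q) + 1, so p + q = 950141 − 948192 + 1 = 1950.
p and q are the roots of t² − 1950t + 950141 = 0.
Discriminant: 1950² − 4·950141 = 3802500 − 3800564 = 1936; √1936 = 44.
q = (1950 − 44)/2 = 953, p = (1950 + 44)/2 = 997.
Check: 953 · 997 = 950141.

953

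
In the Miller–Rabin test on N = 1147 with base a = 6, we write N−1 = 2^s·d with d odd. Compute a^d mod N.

1147 − 1 = 1146 = 2^1 · 573, so d = 573.
6^1 ≡ 6 (mod 1147)
6^2 ≡ 6^2 = 36 ≡ 36 (mod 1147)
6^4 ≡ 36^2 = 1296 ≡ 149 (mod 1147)
6^8 ≡ 149^2 = 22201 ≡ 408 (mod 1147)
6^16 ≡ 408^2 = 166464 ≡ 149 (mod 1147)
6^32 ≡ 149^2 = 22201 ≡ 408 (mod 1147)
6^64 ≡ 408^2 = 166464 ≡ 149 (mod 1147)
6^128 ≡ 149^2 = 22201 ≡ 408 (mod 1147)
6^256 ≡ 408^2 = 166464 ≡ 149 (mod 1147)
6^512 ≡ 149^2 = 22201 ≡ 408 (mod 1147)
573 = 512 + 32 + 16 + 8 + 4 + 1 in binary powers of 2.
So 6^573 ≡ 408 · 408 · 149 · 408 · 149 · 6 ≡ 154 (mod 1147).
Squaring chain: 154; never reaches −1, so base 6 is a Miller–Rabin witness that 1147 is composite.

154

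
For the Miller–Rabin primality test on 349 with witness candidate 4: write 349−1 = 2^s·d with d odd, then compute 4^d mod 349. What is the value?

349 − 1 = 348 = 2^2 · 87, so d = 87.
4^1 ≡ 4 (mod 349)
4^2 ≡ 4^2 = 16 ≡ 16 (mod 349)
4^4 ≡ 16^2 = 256 ≡ 256 (mod 349)
4^8 ≡ 256^2 = 65536 ≡ 273 (mod 349)
4^16 ≡ 273^2 = 74529 ≡ 192 (mod 349)
4^32 ≡ 192^2 = 36864 ≡ 219 (mod 349)
4^64 ≡ 219^2 = 47961 ≡ 148 (mod 349)
87 = 64 + 16 + 4 + 2 + 1 in binary powers of 2.
So 4^87 ≡ 148 · 192 · 256 · 16 · 4 ≡ 348 (mod 349).
Since 4^d ≡ 348 (mod 349), base 4 does not prove 349 composite.

348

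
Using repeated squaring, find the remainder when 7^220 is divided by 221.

217

7^1 ≡ 7 (mod 221)
7^2 ≡ 7^2 = 49 ≡ 49 (mod 221)
7^4 ≡ 49^2 = 2401 ≡ 191 (mod 221)
7^8 ≡ 191^2 = 36481 ≡ 16 (mod 221)
7^16 ≡ 16^2 = 256 ≡ 35 (mod 221)
7^32 ≡ 35^2 = 1225 ≡ 120 (mod 221)
7^64 ≡ 120^2 = 14400 ≡ 35 (mod 221)
7^128 ≡ 35^2 = 1225 ≡ 120 (mod 221)
220 = 128 + 64 + 16 + 8 + 4 in binary powers of 2.
So 7^220 ≡ 120 · 35 · 35 · 16 · 191 ≡ 217 (mod 221).
Since 217 ≠ 1, base 7 is a Fermat witness: 221 is composite.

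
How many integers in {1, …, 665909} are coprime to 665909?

642880

Factor: 665909 = 71 · 83 · 113.
φ(665909) = (71−1) · (83−1) · (113−1) = 70 · 82 · 112 = 642880.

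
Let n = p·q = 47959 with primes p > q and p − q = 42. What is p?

Since p = q + 42, we have 47959 = q(q + 42), so q² + 42q − 47959 = 0.
Discriminant: 42² + 4·47959 = 1764 + 191836 = 193600; √193600 = 440.
q = (−42 + 440)/2 = 199, and p = q + 42 = 241.
Check: 199 · 241 = 47959.

241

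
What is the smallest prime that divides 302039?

302039 is odd.
Digit sum 17, not divisible by 3.
Ends in 9: not divisible by 5.
7: 302039 = 7·43148 + 3
11: 302039 = 11·27458 + 1
13: 302039 = 13·23233 + 10
17: 302039 = 17·17767

17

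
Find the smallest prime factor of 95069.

13

95069 is odd.
Digit sum 29, not divisible by 3.
Ends in 9: not divisible by 5.
7: 95069 = 7·13581 + 2
11: 95069 = 11·8642 + 7
13: 95069 = 13·7313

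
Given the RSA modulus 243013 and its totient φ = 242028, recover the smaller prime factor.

487

φ(n) = (p−1)(q−1) = n − (p+q) + 1, so p + q = 243013 − 242028 + 1 = 986.
p and q are the roots of t² − 986t + 243013 = 0.
Discriminant: 986² − 4·243013 = 972196 − 972052 = 144; √144 = 12.
q = (986 − 12)/2 = 487, p = (986 + 12)/2 = 499.
Check: 487 · 499 = 243013.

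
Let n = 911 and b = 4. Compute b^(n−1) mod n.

1

4^1 ≡ 4 (mod 911)
4^2 ≡ 4^2 = 16 ≡ 16 (mod 911)
4^4 ≡ 16^2 = 256 ≡ 256 (mod 911)
4^8 ≡ 256^2 = 65536 ≡ 855 (mod 911)
4^16 ≡ 855^2 = 731025 ≡ 403 (mod 911)
4^32 ≡ 403^2 = 162409 ≡ 251 (mod 911)
4^64 ≡ 251^2 = 63001 ≡ 142 (mod 911)
4^128 ≡ 142^2 = 20164 ≡ 122 (mod 911)
4^256 ≡ 122^2 = 14884 ≡ 308 (mod 911)
4^512 ≡ 308^2 = 94864 ≡ 120 (mod 911)
910 = 512 + 256 + 128 + 8 + 4 + 2 in binary powers of 2.
So 4^910 ≡ 120 · 308 · 122 · 855 · 256 · 16 ≡ 1 (mod 911).
Since the result is 1, base 4 gives no evidence that 911 is composite.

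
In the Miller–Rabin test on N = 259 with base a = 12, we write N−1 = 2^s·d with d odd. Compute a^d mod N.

259 − 1 = 258 = 2^1 · 129, so d = 129.
12^1 ≡ 12 (mod 259)
12^2 ≡ 12^2 = 144 ≡ 144 (mod 259)
12^4 ≡ 144^2 = 20736 ≡ 16 (mod 259)
12^8 ≡ 16^2 = 256 ≡ 256 (mod 259)
12^16 ≡ 256^2 = 65536 ≡ 9 (mod 259)
12^32 ≡ 9^2 = 81 ≡ 81 (mod 259)
12^64 ≡ 81^2 = 6561 ≡ 86 (mod 259)
12^128 ≡ 86^2 = 7396 ≡ 144 (mod 259)
129 = 128 + 1 in binary powers of 2.
So 12^129 ≡ 144 · 12 ≡ 174 (mod 259).
Squaring chain: 174; never reaches −1, so base 12 is a Miller–Rabin witness that 259 is composite.

174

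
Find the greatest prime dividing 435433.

435433 = 67 · 6499
6499 = 67 · 97
97 is prime.
So 435433 = 67^2 · 97; the largest prime factor is 97.

97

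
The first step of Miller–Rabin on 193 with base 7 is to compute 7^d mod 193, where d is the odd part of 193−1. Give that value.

150

193 − 1 = 192 = 2^6 · 3, so d = 3.
7^1 ≡ 7 (mod 193)
7^2 ≡ 7^2 = 49 ≡ 49 (mod 193)
3 = 2 + 1 in binary powers of 2.
So 7^3 ≡ 49 · 7 ≡ 150 (mod 193).
Squaring chain: 150 → 112 → 192 → 1 → 1 → 1; reaches −1, so base 7 does not prove 193 composite.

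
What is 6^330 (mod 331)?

1

6^1 ≡ 6 (mod 331)
6^2 ≡ 6^2 = 36 ≡ 36 (mod 331)
6^4 ≡ 36^2 = 1296 ≡ 303 (mod 331)
6^8 ≡ 303^2 = 91809 ≡ 122 (mod 331)
6^16 ≡ 122^2 = 14884 ≡ 320 (mod 331)
6^32 ≡ 320^2 = 102400 ≡ 121 (mod 331)
6^64 ≡ 121^2 = 14641 ≡ 77 (mod 331)
6^128 ≡ 77^2 = 5929 ≡ 302 (mod 331)
6^256 ≡ 302^2 = 91204 ≡ 179 (mod 331)
330 = 256 + 64 + 8 + 2 in binary powers of 2.
So 6^330 ≡ 179 · 77 · 122 · 36 ≡ 1 (mod 331).
Since the result is 1, base 6 gives no evidence that 331 is composite.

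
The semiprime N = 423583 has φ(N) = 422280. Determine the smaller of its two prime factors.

613

φ(n) = (p−1)(q−1) = n − (p+q) + 1, so p + q = 423583 − 422280 + 1 = 1304.
p and q are the roots of t² − 1304t + 423583 = 0.
Discriminant: 1304² − 4·423583 = 1700416 − 1694332 = 6084; √6084 = 78.
q = (1304 − 78)/2 = 613, p = (1304 + 78)/2 = 691.
Check: 613 · 691 = 423583.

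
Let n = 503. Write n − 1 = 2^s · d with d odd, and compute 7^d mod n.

503 − 1 = 502 = 2^1 · 251, so d = 251.
7^1 ≡ 7 (mod 503)
7^2 ≡ 7^2 = 49 ≡ 49 (mod 503)
7^4 ≡ 49^2 = 2401 ≡ 389 (mod 503)
7^8 ≡ 389^2 = 151321 ≡ 421 (mod 503)
7^16 ≡ 421^2 = 177241 ≡ 185 (mod 503)
7^32 ≡ 185^2 = 34225 ≡ 21 (mod 503)
7^64 ≡ 21^2 = 441 ≡ 441 (mod 503)
7^128 ≡ 441^2 = 194481 ≡ 323 (mod 503)
251 = 128 + 64 + 32 + 16 + 8 + 2 + 1 in binary powers of 2.
So 7^251 ≡ 323 · 441 · 21 · 185 · 421 · 49 · 7 ≡ 1 (mod 503).
Since 7^d ≡ 1 (mod 503), base 7 does not prove 503 composite.

1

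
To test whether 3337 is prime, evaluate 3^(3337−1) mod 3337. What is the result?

3^1 ≡ 3 (mod 3337)
3^2 ≡ 3^2 = 9 ≡ 9 (mod 3337)
3^4 ≡ 9^2 = 81 ≡ 81 (mod 3337)
3^8 ≡ 81^2 = 6561 ≡ 3224 (mod 3337)
3^16 ≡ 3224^2 = 10394176 ≡ 2758 (mod 3337)
3^32 ≡ 2758^2 = 7606564 ≡ 1541 (mod 3337)
3^64 ≡ 1541^2 = 2374681 ≡ 2074 (mod 3337)
3^128 ≡ 2074^2 = 4301476 ≡ 83 (mod 3337)
3^256 ≡ 83^2 = 6889 ≡ 215 (mod 3337)
3^512 ≡ 215^2 = 46225 ≡ 2844 (mod 3337)
3^1024 ≡ 2844^2 = 8088336 ≡ 2785 (mod 3337)
3^2048 ≡ 2785^2 = 7756225 ≡ 1037 (mod 3337)
3336 = 2048 + 1024 + 256 + 8 in binary powers of 2.
So 3^3336 ≡ 1037 · 2785 · 215 · 3224 ≡ 144 (mod 3337).
Since 144 ≠ 1, base 3 is a Fermat witness: 3337 is composite.

144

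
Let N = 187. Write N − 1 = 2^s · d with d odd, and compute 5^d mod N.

37

187 − 1 = 186 = 2^1 · 93, so d = 93.
5^1 ≡ 5 (mod 187)
5^2 ≡ 5^2 = 25 ≡ 25 (mod 187)
5^4 ≡ 25^2 = 625 ≡ 64 (mod 187)
5^8 ≡ 64^2 = 4096 ≡ 169 (mod 187)
5^16 ≡ 169^2 = 28561 ≡ 137 (mod 187)
5^32 ≡ 137^2 = 18769 ≡ 69 (mod 187)
5^64 ≡ 69^2 = 4761 ≡ 86 (mod 187)
93 = 64 + 16 + 8 + 4 + 1 in binary powers of 2.
So 5^93 ≡ 86 · 137 · 169 · 64 · 5 ≡ 37 (mod 187).
Squaring chain: 37; never reaches −1, so base 5 is a Miller–Rabin witness that 187 is composite.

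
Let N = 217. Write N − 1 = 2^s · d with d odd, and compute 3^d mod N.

217 − 1 = 216 = 2^3 · 27, so d = 27.
3^1 ≡ 3 (mod 217)
3^2 ≡ 3^2 = 9 ≡ 9 (mod 217)
3^4 ≡ 9^2 = 81 ≡ 81 (mod 217)
3^8 ≡ 81^2 = 6561 ≡ 51 (mod 217)
3^16 ≡ 51^2 = 2601 ≡ 214 (mod 217)
27 = 16 + 8 + 2 + 1 in binary powers of 2.
So 3^27 ≡ 214 · 51 · 9 · 3 ≡ 209 (mod 217).
Squaring chain: 209 → 64 → 190; never reaches −1, so base 3 is a Miller–Rabin witness that 217 is composite.

209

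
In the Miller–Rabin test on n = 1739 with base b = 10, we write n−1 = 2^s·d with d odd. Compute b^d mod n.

655

1739 − 1 = 1738 = 2^1 · 869, so d = 869.
10^1 ≡ 10 (mod 1739)
10^2 ≡ 10^2 = 100 ≡ 100 (mod 1739)
10^4 ≡ 100^2 = 10000 ≡ 1305 (mod 1739)
10^8 ≡ 1305^2 = 1703025 ≡ 544 (mod 1739)
10^16 ≡ 544^2 = 295936 ≡ 306 (mod 1739)
10^32 ≡ 306^2 = 93636 ≡ 1469 (mod 1739)
10^64 ≡ 1469^2 = 2157961 ≡ 1601 (mod 1739)
10^128 ≡ 1601^2 = 2563201 ≡ 1654 (mod 1739)
10^256 ≡ 1654^2 = 2735716 ≡ 269 (mod 1739)
10^512 ≡ 269^2 = 72361 ≡ 1062 (mod 1739)
869 = 512 + 256 + 64 + 32 + 4 + 1 in binary powers of 2.
So 10^869 ≡ 1062 · 269 · 1601 · 1469 · 1305 · 10 ≡ 655 (mod 1739).
Squaring chain: 655; never reaches −1, so base 10 is a Miller–Rabin witness that 1739 is composite.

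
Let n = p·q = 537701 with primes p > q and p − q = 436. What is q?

547

Since p = q + 436, we have 537701 = q(q + 436), so q² + 436q − 537701 = 0.
Discriminant: 436² + 4·537701 = 190096 + 2150804 = 2340900; √2340900 = 1530.
q = (−436 + 1530)/2 = 547, and p = q + 436 = 983.
Check: 547 · 983 = 537701.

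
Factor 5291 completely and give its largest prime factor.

37

5291 = 11 · 481
481 = 13 · 37
37 is prime.
So 5291 = 11 · 13 · 37; the largest prime factor is 37.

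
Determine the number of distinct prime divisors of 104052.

104052 = 2^2 · 26013
26013 = 3 · 8671
8671 = 13 · 667
667 = 23 · 29
104052 = 2^2 · 3 · 13 · 23 · 29, which has 5 distinct prime factors.

5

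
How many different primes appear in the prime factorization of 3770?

3770 = 2 · 1885
1885 = 5 · 377
377 = 13 · 29
3770 = 2 · 5 · 13 · 29, which has 4 distinct prime factors.

4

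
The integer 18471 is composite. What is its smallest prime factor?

18471 is odd.
Digit sum 21, divisible by 3.

3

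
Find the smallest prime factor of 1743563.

1743563 is odd.
Digit sum 29, not divisible by 3.
Ends in 3: not divisible by 5.
7: 1743563 = 7·249080 + 3
11: 1743563 = 11·158505 + 8
13: 1743563 = 13·134120 + 3
17: 1743563 = 17·102562 + 9
19: 1743563 = 19·91766 + 9
23: 1743563 = 23·75807 + 2
29: 1743563 = 29·60122 + 25
31: 1743563 = 31·56243 + 30
37: 1743563 = 37·47123 + 12
41: 1743563 = 41·42525 + 38
43: 1743563 = 43·40547 + 42
47: 1743563 = 47·37097 + 4
53: 1743563 = 53·32897 + 22
59: 1743563 = 59·29551 + 54
61: 1743563 = 61·28583

61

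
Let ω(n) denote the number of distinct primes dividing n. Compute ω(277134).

277134 = 2 · 138567
138567 = 3 · 46189
46189 = 11 · 4199
4199 = 13 · 323
323 = 17 · 19
277134 = 2 · 3 · 11 · 13 · 17 · 19, which has 6 distinct prime factors.

6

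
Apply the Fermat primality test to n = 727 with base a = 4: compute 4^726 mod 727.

1

4^1 ≡ 4 (mod 727)
4^2 ≡ 4^2 = 16 ≡ 16 (mod 727)
4^4 ≡ 16^2 = 256 ≡ 256 (mod 727)
4^8 ≡ 256^2 = 65536 ≡ 106 (mod 727)
4^16 ≡ 106^2 = 11236 ≡ 331 (mod 727)
4^32 ≡ 331^2 = 109561 ≡ 511 (mod 727)
4^64 ≡ 511^2 = 261121 ≡ 128 (mod 727)
4^128 ≡ 128^2 = 16384 ≡ 390 (mod 727)
4^256 ≡ 390^2 = 152100 ≡ 157 (mod 727)
4^512 ≡ 157^2 = 24649 ≡ 658 (mod 727)
726 = 512 + 128 + 64 + 16 + 4 + 2 in binary powers of 2.
So 4^726 ≡ 658 · 390 · 128 · 331 · 256 · 16 ≡ 1 (mod 727).
Since the result is 1, base 4 gives no evidence that 727 is composite.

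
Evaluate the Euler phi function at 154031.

142560

Factor: 154031 = 23 · 37 · 181.
φ(154031) = (23−1) · (37−1) · (181−1) = 22 · 36 · 180 = 142560.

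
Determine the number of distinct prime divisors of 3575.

3575 = 5^2 · 143
143 = 11 · 13
3575 = 5^2 · 11 · 13, which has 3 distinct prime factors.

3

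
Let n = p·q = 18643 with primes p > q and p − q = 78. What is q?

103

Since p = q + 78, we have 18643 = q(q + 78), so q² + 78q − 18643 = 0.
Discriminant: 78² + 4·18643 = 6084 + 74572 = 80656; √80656 = 284.
q = (−78 + 284)/2 = 103, and p = q + 78 = 181.
Check: 103 · 181 = 18643.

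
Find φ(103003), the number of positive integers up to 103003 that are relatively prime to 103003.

Factor: 103003 = 17 · 73 · 83.
φ(103003) = (17−1) · (73−1) · (83−1) = 16 · 72 · 82 = 94464.

94464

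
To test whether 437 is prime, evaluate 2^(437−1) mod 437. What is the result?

358

2^1 ≡ 2 (mod 437)
2^2 ≡ 2^2 = 4 ≡ 4 (mod 437)
2^4 ≡ 4^2 = 16 ≡ 16 (mod 437)
2^8 ≡ 16^2 = 256 ≡ 256 (mod 437)
2^16 ≡ 256^2 = 65536 ≡ 423 (mod 437)
2^32 ≡ 423^2 = 178929 ≡ 196 (mod 437)
2^64 ≡ 196^2 = 38416 ≡ 397 (mod 437)
2^128 ≡ 397^2 = 157609 ≡ 289 (mod 437)
2^256 ≡ 289^2 = 83521 ≡ 54 (mod 437)
436 = 256 + 128 + 32 + 16 + 4 in binary powers of 2.
So 2^436 ≡ 54 · 289 · 196 · 423 · 16 ≡ 358 (mod 437).
Since 358 ≠ 1, base 2 is a Fermat witness: 437 is composite.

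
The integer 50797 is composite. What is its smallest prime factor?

50797 is odd.
Digit sum 28, not divisible by 3.
Ends in 7: not divisible by 5.
7: 50797 = 7·7256 + 5
11: 50797 = 11·4617 + 10
13: 50797 = 13·3907 + 6
17: 50797 = 17·2988 + 1
19: 50797 = 19·2673 + 10
23: 50797 = 23·2208 + 13
29: 50797 = 29·1751 + 18
31: 50797 = 31·1638 + 19
37: 50797 = 37·1372 + 33
41: 50797 = 41·1238 + 39
43: 50797 = 43·1181 + 14
47: 50797 = 47·1080 + 37
53: 50797 = 53·958 + 23
59: 50797 = 59·860 + 57
61: 50797 = 61·832 + 45
67: 50797 = 67·758 + 11
71: 50797 = 71·715 + 32
73: 50797 = 73·695 + 62
79: 50797 = 79·643

79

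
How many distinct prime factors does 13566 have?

13566 = 2 · 6783
6783 = 3 · 2261
2261 = 7 · 323
323 = 17 · 19
13566 = 2 · 3 · 7 · 17 · 19, which has 5 distinct prime factors.

5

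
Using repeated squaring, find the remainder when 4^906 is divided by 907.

1

4^1 ≡ 4 (mod 907)
4^2 ≡ 4^2 = 16 ≡ 16 (mod 907)
4^4 ≡ 16^2 = 256 ≡ 256 (mod 907)
4^8 ≡ 256^2 = 65536 ≡ 232 (mod 907)
4^16 ≡ 232^2 = 53824 ≡ 311 (mod 907)
4^32 ≡ 311^2 = 96721 ≡ 579 (mod 907)
4^64 ≡ 579^2 = 335241 ≡ 558 (mod 907)
4^128 ≡ 558^2 = 311364 ≡ 263 (mod 907)
4^256 ≡ 263^2 = 69169 ≡ 237 (mod 907)
4^512 ≡ 237^2 = 56169 ≡ 842 (mod 907)
906 = 512 + 256 + 128 + 8 + 2 in binary powers of 2.
So 4^906 ≡ 842 · 237 · 263 · 232 · 16 ≡ 1 (mod 907).
Since the result is 1, base 4 gives no evidence that 907 is composite.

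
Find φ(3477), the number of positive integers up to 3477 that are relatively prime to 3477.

2160

Factor: 3477 = 3 · 19 · 61.
φ(3477) = (3−1) · (19−1) · (61−1) = 2 · 18 · 60 = 2160.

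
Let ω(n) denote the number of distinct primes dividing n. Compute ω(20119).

20119 = 11 · 1829
1829 = 31 · 59
20119 = 11 · 31 · 59, which has 3 distinct prime factors.

3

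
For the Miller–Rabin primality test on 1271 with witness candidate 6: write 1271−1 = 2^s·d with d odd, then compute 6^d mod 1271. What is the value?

1271 − 1 = 1270 = 2^1 · 635, so d = 635.
6^1 ≡ 6 (mod 1271)
6^2 ≡ 6^2 = 36 ≡ 36 (mod 1271)
6^4 ≡ 36^2 = 1296 ≡ 25 (mod 1271)
6^8 ≡ 25^2 = 625 ≡ 625 (mod 1271)
6^16 ≡ 625^2 = 390625 ≡ 428 (mod 1271)
6^32 ≡ 428^2 = 183184 ≡ 160 (mod 1271)
6^64 ≡ 160^2 = 25600 ≡ 180 (mod 1271)
6^128 ≡ 180^2 = 32400 ≡ 625 (mod 1271)
6^256 ≡ 625^2 = 390625 ≡ 428 (mod 1271)
6^512 ≡ 428^2 = 183184 ≡ 160 (mod 1271)
635 = 512 + 64 + 32 + 16 + 8 + 2 + 1 in binary powers of 2.
So 6^635 ≡ 160 · 180 · 160 · 428 · 625 · 36 · 6 ≡ 243 (mod 1271).
Squaring chain: 243; never reaches −1, so base 6 is a Miller–Rabin witness that 1271 is composite.

243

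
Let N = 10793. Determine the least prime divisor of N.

43

10793 is odd.
Digit sum 20, not divisible by 3.
Ends in 3: not divisible by 5.
7: 10793 = 7·1541 + 6
11: 10793 = 11·981 + 2
13: 10793 = 13·830 + 3
17: 10793 = 17·634 + 15
19: 10793 = 19·568 + 1
23: 10793 = 23·469 + 6
29: 10793 = 29·372 + 5
31: 10793 = 31·348 + 5
37: 10793 = 37·291 + 26
41: 10793 = 41·263 + 10
43: 10793 = 43·251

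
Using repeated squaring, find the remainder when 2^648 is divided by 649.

80

2^1 ≡ 2 (mod 649)
2^2 ≡ 2^2 = 4 ≡ 4 (mod 649)
2^4 ≡ 4^2 = 16 ≡ 16 (mod 649)
2^8 ≡ 16^2 = 256 ≡ 256 (mod 649)
2^16 ≡ 256^2 = 65536 ≡ 636 (mod 649)
2^32 ≡ 636^2 = 404496 ≡ 169 (mod 649)
2^64 ≡ 169^2 = 28561 ≡ 5 (mod 649)
2^128 ≡ 5^2 = 25 ≡ 25 (mod 649)
2^256 ≡ 25^2 = 625 ≡ 625 (mod 649)
2^512 ≡ 625^2 = 390625 ≡ 576 (mod 649)
648 = 512 + 128 + 8 in binary powers of 2.
So 2^648 ≡ 576 · 25 · 256 ≡ 80 (mod 649).
Since 80 ≠ 1, base 2 is a Fermat witness: 649 is composite.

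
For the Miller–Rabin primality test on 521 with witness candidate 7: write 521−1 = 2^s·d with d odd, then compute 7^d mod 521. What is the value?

43

521 − 1 = 520 = 2^3 · 65, so d = 65.
7^1 ≡ 7 (mod 521)
7^2 ≡ 7^2 = 49 ≡ 49 (mod 521)
7^4 ≡ 49^2 = 2401 ≡ 317 (mod 521)
7^8 ≡ 317^2 = 100489 ≡ 457 (mod 521)
7^16 ≡ 457^2 = 208849 ≡ 449 (mod 521)
7^32 ≡ 449^2 = 201601 ≡ 495 (mod 521)
7^64 ≡ 495^2 = 245025 ≡ 155 (mod 521)
65 = 64 + 1 in binary powers of 2.
So 7^65 ≡ 155 · 7 ≡ 43 (mod 521).
Squaring chain: 43 → 286 → 520; reaches −1, so base 7 does not prove 521 composite.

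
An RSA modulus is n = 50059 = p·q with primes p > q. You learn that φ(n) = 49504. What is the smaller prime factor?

113

φ(n) = (p−1)(q−1) = n − (p+q) + 1, so p + q = 50059 − 49504 + 1 = 556.
p and q are the roots of t² − 556t + 50059 = 0.
Discriminant: 556² − 4·50059 = 309136 − 200236 = 108900; √108900 = 330.
q = (556 − 330)/2 = 113, p = (556 + 330)/2 = 443.
Check: 113 · 443 = 50059.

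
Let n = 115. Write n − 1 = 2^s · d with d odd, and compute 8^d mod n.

18

115 − 1 = 114 = 2^1 · 57, so d = 57.
8^1 ≡ 8 (mod 115)
8^2 ≡ 8^2 = 64 ≡ 64 (mod 115)
8^4 ≡ 64^2 = 4096 ≡ 71 (mod 115)
8^8 ≡ 71^2 = 5041 ≡ 96 (mod 115)
8^16 ≡ 96^2 = 9216 ≡ 16 (mod 115)
8^32 ≡ 16^2 = 256 ≡ 26 (mod 115)
57 = 32 + 16 + 8 + 1 in binary powers of 2.
So 8^57 ≡ 26 · 16 · 96 · 8 ≡ 18 (mod 115).
Squaring chain: 18; never reaches −1, so base 8 is a Miller–Rabin witness that 115 is composite.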